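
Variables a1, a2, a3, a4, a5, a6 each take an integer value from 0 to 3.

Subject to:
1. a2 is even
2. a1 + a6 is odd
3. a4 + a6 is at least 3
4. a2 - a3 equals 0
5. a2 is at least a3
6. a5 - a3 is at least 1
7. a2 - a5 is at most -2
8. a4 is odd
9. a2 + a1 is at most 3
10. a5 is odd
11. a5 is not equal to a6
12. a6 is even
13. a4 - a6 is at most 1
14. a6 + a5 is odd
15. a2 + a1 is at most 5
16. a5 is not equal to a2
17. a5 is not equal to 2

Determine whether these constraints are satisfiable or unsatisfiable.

Take a1 = 3, a2 = 0, a3 = 0, a4 = 3, a5 = 3, a6 = 2. Then constraint 3: a4 + a6 = 5; constraint 4: a2 - a3 = 0, and every other listed constraint is also met.

Satisfiable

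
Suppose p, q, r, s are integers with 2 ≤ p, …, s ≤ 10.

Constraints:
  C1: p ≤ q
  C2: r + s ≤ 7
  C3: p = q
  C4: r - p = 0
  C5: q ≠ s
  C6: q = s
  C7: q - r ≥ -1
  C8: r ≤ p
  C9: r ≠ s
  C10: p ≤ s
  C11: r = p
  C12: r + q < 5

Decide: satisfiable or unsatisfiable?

Unsatisfiable

From constraints 3, 6, and 11, r = p = q = s, so r = s. But constraint 9 says r ≠ s. Contradiction.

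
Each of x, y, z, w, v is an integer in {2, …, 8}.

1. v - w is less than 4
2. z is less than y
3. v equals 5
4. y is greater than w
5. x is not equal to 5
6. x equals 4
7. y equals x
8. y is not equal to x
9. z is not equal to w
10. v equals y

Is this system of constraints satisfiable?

Unsatisfiable

Constraint 3 fixes v = 5 and constraint 6 fixes x = 4. Constraints 7 and 10 give v = y = x, so v = x. But 5 ≠ 4 — contradiction.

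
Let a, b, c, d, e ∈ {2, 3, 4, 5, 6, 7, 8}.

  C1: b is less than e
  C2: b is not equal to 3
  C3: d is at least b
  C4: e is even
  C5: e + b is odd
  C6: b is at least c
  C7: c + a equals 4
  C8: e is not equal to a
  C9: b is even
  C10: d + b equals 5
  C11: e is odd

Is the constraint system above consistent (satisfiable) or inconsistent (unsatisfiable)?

Unsatisfiable

Constraint 4 makes e even and constraint 9 makes b even, so e + b must be even. Constraint 5 says e + b is odd — contradiction.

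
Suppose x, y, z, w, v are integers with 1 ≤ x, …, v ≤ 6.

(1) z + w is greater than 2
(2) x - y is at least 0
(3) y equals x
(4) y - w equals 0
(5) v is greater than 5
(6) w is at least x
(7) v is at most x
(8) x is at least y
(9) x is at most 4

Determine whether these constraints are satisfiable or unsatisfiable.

Unsatisfiable

From constraint 5: v ≥ 6. From constraints 7 and 9: v ≤ x and x ≤ 4, so v ≤ 4. But 4 < 6, so no value of v works.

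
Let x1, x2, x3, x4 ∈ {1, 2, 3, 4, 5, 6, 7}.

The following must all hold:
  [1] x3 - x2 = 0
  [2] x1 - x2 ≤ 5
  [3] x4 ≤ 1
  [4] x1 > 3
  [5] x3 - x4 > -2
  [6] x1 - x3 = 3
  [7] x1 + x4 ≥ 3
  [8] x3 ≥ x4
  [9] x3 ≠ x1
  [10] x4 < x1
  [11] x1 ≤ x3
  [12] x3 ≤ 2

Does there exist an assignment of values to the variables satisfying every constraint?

Unsatisfiable

From constraint 4: x1 ≥ 4. From constraints 11 and 12: x1 ≤ x3 and x3 ≤ 2, so x1 ≤ 2. But 2 < 4, so no value of x1 works.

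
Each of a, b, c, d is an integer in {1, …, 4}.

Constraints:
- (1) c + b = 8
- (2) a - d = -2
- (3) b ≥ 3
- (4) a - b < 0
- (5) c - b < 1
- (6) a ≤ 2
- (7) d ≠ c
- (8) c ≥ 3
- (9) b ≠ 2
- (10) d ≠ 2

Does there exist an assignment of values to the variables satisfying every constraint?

Take a = 1, b = 4, c = 4, d = 3. Then constraint 1: c + b = 8; constraint 2: a - d = -2; constraint 4: a - b = -3, and every other listed constraint is also met.

Satisfiable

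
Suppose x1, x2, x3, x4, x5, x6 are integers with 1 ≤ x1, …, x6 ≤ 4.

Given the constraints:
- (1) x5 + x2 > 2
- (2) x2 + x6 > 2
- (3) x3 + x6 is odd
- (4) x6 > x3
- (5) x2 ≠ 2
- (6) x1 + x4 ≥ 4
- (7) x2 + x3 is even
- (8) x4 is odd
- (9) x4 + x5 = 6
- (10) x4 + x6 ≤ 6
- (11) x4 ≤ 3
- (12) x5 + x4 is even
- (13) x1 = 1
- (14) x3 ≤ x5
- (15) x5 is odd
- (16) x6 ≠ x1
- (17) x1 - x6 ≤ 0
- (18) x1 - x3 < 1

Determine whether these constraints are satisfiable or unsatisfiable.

Try x1 = 1, x2 = 1, x3 = 1, x4 = 3, x5 = 3, x6 = 2.
Check constraint 1: x5 + x2 = 4; constraint 2: x2 + x6 = 3. The remaining constraints are straightforward to verify.

Satisfiable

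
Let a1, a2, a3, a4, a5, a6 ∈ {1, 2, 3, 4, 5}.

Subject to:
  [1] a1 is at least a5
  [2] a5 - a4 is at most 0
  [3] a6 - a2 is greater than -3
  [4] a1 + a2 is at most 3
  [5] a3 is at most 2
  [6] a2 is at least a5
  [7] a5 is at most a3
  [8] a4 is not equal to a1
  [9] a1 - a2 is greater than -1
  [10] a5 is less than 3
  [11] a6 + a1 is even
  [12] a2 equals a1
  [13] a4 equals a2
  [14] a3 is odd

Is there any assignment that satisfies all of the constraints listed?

Unsatisfiable

From constraints 12 and 13, a4 = a2 = a1, so a4 = a1. But constraint 8 says a4 ≠ a1. Contradiction.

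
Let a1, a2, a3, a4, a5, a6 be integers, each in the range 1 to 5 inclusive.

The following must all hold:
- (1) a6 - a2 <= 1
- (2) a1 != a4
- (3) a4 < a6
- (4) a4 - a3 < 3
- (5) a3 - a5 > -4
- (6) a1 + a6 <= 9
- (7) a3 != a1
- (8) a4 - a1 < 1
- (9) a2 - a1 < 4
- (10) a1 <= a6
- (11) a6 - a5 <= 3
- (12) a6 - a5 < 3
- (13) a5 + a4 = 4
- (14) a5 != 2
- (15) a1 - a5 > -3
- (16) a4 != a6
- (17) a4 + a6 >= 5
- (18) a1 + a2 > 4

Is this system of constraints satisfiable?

Satisfiable

Take a1 = 3, a2 = 4, a3 = 1, a4 = 1, a5 = 3, a6 = 5. Then constraint 1: a6 - a2 = 1; constraint 4: a4 - a3 = 0, and every other listed constraint is also met.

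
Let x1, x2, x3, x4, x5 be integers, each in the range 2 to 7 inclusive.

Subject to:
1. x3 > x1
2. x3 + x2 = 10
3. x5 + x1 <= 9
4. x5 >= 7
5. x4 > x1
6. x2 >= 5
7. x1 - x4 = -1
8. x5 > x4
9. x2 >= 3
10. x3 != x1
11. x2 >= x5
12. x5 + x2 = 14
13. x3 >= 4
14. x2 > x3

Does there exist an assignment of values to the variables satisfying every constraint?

Unsatisfiable

From constraint 13: x3 ≥ 4. From constraints 4 and 11: x2 ≥ x5 ≥ 7. Hence x3 + x2 ≥ 11. But constraint 2 requires x3 + x2 = 10, and 10 < 11. Contradiction.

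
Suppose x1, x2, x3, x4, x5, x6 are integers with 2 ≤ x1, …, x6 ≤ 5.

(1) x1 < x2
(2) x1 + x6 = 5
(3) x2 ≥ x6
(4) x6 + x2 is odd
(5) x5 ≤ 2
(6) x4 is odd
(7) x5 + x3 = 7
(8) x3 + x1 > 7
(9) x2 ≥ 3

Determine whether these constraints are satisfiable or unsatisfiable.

The assignment x1 = 3, x2 = 5, x3 = 5, x4 = 3, x5 = 2, x6 = 2 works:
  constraint 2 holds since x1 + x6 = 5.
  constraint 7 holds since x5 + x3 = 7.
  constraint 8 holds since x3 + x1 = 8.
The rest check out directly.

Satisfiable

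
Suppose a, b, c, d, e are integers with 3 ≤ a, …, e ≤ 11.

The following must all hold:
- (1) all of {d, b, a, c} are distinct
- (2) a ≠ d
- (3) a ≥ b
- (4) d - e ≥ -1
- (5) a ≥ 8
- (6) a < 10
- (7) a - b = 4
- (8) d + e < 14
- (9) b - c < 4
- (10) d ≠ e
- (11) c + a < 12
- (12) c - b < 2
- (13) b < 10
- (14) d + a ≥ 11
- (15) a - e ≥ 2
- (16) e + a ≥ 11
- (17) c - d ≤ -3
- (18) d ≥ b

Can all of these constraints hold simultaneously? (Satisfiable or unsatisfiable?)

The assignment a = 8, b = 4, c = 3, d = 6, e = 5 works:
  constraint 4 holds since d - e = 1.
  constraint 7 holds since a - b = 4.
The rest check out directly.

Satisfiable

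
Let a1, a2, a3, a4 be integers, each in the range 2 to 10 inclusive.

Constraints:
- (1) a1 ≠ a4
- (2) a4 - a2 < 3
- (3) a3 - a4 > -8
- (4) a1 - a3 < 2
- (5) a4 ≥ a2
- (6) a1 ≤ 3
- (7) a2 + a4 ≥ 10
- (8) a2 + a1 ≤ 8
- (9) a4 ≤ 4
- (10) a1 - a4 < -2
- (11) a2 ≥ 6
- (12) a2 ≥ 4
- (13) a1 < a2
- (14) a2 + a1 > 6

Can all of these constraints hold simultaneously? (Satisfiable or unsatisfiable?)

Unsatisfiable

From constraints 5 and 11: a4 ≥ a2 and a2 ≥ 6, so a4 ≥ 6. From constraint 9: a4 ≤ 4. But 4 < 6, so no value of a4 works.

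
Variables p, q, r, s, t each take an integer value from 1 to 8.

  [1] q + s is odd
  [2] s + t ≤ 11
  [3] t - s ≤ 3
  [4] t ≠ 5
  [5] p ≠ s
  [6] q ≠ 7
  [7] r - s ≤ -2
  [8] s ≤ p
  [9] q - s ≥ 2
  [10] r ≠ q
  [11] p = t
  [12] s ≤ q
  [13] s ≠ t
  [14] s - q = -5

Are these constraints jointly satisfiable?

The assignment p = 6, q = 8, r = 1, s = 3, t = 6 works:
  constraint 2 holds since s + t = 9.
  constraint 3 holds since t - s = 3.
  constraint 7 holds since r - s = -2.
The rest check out directly.

Satisfiable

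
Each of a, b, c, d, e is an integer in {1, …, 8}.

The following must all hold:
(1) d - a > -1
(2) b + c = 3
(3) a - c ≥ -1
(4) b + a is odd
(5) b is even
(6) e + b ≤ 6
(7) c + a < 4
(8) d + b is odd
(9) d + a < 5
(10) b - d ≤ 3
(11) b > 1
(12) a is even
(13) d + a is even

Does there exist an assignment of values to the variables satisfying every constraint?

Constraint 5 makes b even and constraint 12 makes a even, so b + a must be even. Constraint 4 says b + a is odd — contradiction.

Unsatisfiable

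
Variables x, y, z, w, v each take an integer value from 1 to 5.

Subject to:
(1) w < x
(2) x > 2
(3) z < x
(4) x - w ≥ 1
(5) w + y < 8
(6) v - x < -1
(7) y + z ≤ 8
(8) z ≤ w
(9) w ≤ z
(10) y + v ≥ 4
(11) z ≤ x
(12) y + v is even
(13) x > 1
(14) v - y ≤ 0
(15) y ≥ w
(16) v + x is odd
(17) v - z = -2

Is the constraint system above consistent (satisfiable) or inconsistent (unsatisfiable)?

The assignment x = 4, y = 3, z = 3, w = 3, v = 1 works:
  constraint 4 holds since x - w = 1.
  constraint 5 holds since w + y = 6.
  constraint 6 holds since v - x = -3.
The rest check out directly.

Satisfiable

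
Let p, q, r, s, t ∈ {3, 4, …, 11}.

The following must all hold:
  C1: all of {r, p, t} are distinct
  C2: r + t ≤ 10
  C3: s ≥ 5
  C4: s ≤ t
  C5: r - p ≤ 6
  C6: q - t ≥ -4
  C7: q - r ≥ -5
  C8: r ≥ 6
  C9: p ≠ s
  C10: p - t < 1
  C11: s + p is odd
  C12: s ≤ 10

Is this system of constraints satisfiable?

Unsatisfiable

From constraint 8: r ≥ 6. From constraints 3 and 4: t ≥ s ≥ 5. Hence r + t ≥ 11. But constraint 2 requires r + t ≤ 10, and 10 < 11. Contradiction.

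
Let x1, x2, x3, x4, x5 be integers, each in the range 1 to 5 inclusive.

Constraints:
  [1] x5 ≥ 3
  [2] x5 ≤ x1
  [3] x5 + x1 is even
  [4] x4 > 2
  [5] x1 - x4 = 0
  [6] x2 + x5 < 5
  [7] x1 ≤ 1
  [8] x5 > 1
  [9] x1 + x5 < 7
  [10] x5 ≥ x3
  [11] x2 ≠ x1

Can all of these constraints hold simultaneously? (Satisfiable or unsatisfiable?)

From constraint 1: x5 ≥ 3. From constraints 2 and 7: x5 ≤ x1 and x1 ≤ 1, so x5 ≤ 1. But 1 < 3, so no value of x5 works.

Unsatisfiable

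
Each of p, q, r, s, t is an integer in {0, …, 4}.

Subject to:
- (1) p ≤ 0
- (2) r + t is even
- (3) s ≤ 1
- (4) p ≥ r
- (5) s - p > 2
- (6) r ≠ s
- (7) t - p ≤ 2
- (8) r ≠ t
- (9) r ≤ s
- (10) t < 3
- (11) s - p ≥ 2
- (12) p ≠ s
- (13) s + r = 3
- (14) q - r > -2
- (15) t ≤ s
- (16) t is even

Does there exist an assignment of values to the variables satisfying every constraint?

From constraint 3: s ≤ 1. From constraints 1 and 4: r ≤ p ≤ 0. Hence s + r ≤ 1. But constraint 13 requires s + r = 3, and 3 > 1. Contradiction.

Unsatisfiable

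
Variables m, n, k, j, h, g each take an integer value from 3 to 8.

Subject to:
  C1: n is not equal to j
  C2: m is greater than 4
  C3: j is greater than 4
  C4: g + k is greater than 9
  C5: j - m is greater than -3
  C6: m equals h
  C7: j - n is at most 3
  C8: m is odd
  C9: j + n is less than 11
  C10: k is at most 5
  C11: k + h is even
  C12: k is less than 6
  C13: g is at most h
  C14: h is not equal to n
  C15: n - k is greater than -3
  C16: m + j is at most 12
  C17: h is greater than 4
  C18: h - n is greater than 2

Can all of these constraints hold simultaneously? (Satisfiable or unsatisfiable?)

Satisfiable

One satisfying assignment is m = 7, n = 3, k = 5, j = 5, h = 7, g = 7.
For the less obvious constraints — constraint 4: g + k = 12; constraint 5: j - m = -2 — and the others hold by inspection.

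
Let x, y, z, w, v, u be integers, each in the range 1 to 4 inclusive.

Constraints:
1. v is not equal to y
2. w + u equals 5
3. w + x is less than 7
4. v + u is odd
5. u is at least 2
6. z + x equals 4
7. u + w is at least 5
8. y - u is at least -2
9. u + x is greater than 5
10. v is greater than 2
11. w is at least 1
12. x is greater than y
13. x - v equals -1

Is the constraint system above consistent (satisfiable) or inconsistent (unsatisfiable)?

Setting (x, y, z, w, v, u) = (3, 1, 1, 2, 4, 3) satisfies everything: constraint 2: w + u = 5; constraint 3: w + x = 5; constraint 6: z + x = 4, and the others follow.

Satisfiable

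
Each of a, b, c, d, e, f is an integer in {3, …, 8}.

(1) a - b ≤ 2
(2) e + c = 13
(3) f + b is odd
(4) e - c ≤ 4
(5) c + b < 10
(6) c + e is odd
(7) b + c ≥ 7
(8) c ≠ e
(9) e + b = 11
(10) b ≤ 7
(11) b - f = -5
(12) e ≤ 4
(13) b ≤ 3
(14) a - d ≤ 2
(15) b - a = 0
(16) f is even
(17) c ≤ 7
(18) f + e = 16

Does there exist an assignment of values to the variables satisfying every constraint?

Unsatisfiable

From constraint 12: e ≤ 4. From constraint 17: c ≤ 7. Hence e + c ≤ 11. But constraint 2 requires e + c = 13, and 13 > 11. Contradiction.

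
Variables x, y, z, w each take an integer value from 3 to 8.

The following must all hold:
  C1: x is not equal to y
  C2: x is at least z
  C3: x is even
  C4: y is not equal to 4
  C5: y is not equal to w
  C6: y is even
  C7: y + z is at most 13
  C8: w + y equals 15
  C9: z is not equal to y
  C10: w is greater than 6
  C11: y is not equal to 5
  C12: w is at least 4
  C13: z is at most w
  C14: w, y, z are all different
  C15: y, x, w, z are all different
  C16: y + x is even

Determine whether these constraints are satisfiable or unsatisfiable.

Take x = 6, y = 8, z = 3, w = 7. Then constraint 7: y + z = 11; constraint 8: w + y = 15, and every other listed constraint is also met.

Satisfiable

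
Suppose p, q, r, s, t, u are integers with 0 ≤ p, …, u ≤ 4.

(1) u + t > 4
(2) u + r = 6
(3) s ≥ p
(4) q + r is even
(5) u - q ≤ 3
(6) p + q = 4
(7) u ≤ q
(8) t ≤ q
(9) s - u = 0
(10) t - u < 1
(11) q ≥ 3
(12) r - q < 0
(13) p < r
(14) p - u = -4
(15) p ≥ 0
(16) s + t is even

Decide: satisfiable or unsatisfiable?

Satisfiable

One satisfying assignment is p = 0, q = 4, r = 2, s = 4, t = 2, u = 4.
For the less obvious constraints — constraint 1: u + t = 6; constraint 2: u + r = 6 — and the others hold by inspection.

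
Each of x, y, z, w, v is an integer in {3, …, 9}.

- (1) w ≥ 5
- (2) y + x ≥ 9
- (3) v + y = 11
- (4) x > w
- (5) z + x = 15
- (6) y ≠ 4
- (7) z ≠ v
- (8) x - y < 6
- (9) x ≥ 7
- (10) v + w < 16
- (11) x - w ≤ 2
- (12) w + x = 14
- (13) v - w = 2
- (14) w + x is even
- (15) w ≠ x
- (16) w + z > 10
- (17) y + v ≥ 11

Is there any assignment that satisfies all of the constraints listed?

Take x = 8, y = 3, z = 7, w = 6, v = 8. Then constraint 2: y + x = 11; constraint 3: v + y = 11, and every other listed constraint is also met.

Satisfiable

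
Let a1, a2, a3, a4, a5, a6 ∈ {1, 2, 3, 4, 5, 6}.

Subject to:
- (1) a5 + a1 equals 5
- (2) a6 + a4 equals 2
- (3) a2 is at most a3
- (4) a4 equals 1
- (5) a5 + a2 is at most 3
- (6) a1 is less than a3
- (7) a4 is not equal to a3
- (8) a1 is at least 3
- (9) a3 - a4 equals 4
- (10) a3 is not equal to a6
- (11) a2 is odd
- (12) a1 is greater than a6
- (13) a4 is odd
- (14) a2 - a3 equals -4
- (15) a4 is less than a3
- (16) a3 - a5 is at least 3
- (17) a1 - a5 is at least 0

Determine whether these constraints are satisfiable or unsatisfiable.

The assignment a1 = 4, a2 = 1, a3 = 5, a4 = 1, a5 = 1, a6 = 1 works:
  constraint 1 holds since a5 + a1 = 5.
  constraint 2 holds since a6 + a4 = 2.
  constraint 5 holds since a5 + a2 = 2.
The rest check out directly.

Satisfiable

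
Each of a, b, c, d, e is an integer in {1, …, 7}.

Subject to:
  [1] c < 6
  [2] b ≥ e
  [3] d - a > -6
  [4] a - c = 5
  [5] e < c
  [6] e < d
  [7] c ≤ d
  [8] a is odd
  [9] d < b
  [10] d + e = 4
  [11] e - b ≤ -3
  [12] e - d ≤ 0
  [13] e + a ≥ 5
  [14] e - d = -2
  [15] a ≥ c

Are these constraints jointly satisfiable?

Satisfiable

Try a = 7, b = 6, c = 2, d = 3, e = 1.
Check constraint 3: d - a = -4; constraint 4: a - c = 5; constraint 10: d + e = 4. The remaining constraints are straightforward to verify.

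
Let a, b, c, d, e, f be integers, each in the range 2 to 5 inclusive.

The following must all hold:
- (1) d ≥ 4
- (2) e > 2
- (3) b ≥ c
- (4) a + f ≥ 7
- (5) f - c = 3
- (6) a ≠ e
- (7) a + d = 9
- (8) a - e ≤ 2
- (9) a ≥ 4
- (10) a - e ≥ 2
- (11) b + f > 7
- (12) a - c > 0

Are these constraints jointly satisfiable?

Try a = 5, b = 5, c = 2, d = 4, e = 3, f = 5.
Check constraint 4: a + f = 10; constraint 5: f - c = 3; constraint 7: a + d = 9. The remaining constraints are straightforward to verify.

Satisfiable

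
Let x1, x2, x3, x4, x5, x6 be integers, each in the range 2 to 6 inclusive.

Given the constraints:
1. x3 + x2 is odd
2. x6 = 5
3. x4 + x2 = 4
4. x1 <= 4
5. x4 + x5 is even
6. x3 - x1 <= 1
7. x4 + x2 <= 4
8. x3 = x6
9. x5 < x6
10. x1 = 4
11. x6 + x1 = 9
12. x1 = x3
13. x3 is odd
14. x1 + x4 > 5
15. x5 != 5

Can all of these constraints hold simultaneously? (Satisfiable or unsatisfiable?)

Constraint 10 fixes x1 = 4 and constraint 2 fixes x6 = 5. Constraints 8 and 12 give x1 = x3 = x6, so x1 = x6. But 4 ≠ 5 — contradiction.

Unsatisfiable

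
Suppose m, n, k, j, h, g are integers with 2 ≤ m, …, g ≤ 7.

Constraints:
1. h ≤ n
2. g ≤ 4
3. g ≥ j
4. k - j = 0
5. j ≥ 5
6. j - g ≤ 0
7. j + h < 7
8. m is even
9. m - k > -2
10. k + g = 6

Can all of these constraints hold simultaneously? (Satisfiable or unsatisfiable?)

Unsatisfiable

From constraints 3 and 5: g ≥ j and j ≥ 5, so g ≥ 5. From constraint 2: g ≤ 4. But 4 < 5, so no value of g works.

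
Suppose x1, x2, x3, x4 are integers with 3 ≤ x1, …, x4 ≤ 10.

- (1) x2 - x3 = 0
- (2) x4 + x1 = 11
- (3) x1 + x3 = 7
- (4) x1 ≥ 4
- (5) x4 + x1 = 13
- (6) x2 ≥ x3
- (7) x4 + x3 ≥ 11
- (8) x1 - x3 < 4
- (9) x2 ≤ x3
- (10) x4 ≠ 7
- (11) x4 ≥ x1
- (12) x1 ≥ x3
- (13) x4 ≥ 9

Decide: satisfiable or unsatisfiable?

Unsatisfiable

From constraint 13: x4 ≥ 9. From constraint 4: x1 ≥ 4. Hence x4 + x1 ≥ 13. But constraint 2 requires x4 + x1 = 11, and 11 < 13. Contradiction.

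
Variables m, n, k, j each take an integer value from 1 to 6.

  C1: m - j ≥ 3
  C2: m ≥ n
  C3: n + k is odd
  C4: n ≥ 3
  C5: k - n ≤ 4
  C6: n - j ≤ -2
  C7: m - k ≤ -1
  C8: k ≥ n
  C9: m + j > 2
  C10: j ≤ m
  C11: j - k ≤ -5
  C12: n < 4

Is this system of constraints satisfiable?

Unsatisfiable

Constraints 1, 5, 6, and 7 give j − n ≥ 2, n − k ≥ -4, k − m ≥ 1, m − j ≥ 3.
Adding all 4 inequalities: the left sides telescope to 0, and the right sides sum to 2 + (-4) + 1 + 3 = 2. So 0 ≥ 2, which is false.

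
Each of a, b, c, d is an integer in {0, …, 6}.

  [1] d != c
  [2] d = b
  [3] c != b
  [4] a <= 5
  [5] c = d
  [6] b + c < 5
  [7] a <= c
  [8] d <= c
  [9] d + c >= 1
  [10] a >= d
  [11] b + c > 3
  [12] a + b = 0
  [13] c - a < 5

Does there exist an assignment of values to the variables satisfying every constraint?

Unsatisfiable

From constraints 2 and 5, c = d = b, so c = b. But constraint 3 says c ≠ b. Contradiction.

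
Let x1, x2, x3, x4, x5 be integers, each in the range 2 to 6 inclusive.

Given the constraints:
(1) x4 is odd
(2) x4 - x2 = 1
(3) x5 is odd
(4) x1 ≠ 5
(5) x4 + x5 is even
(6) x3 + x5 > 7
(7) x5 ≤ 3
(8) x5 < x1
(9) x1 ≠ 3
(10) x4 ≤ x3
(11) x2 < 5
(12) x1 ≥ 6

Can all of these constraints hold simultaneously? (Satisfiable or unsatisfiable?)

Satisfiable

Try x1 = 6, x2 = 2, x3 = 6, x4 = 3, x5 = 3.
Check constraint 1: x4 = 3 is odd; constraint 2: x4 - x2 = 1; constraint 6: x3 + x5 = 9. The remaining constraints are straightforward to verify.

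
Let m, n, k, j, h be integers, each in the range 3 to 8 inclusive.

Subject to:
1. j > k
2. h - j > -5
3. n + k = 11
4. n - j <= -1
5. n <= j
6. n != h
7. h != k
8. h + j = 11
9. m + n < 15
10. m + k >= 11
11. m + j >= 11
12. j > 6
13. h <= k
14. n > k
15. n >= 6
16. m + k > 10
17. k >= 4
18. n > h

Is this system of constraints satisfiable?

Satisfiable

Take m = 7, n = 6, k = 5, j = 7, h = 4. Then constraint 2: h - j = -3; constraint 3: n + k = 11; constraint 4: n - j = -1, and every other listed constraint is also met.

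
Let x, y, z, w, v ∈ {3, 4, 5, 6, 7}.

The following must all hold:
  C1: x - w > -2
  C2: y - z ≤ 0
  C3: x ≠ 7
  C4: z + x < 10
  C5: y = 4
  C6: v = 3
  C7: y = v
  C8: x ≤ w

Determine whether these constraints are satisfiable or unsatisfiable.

Constraint 5 fixes y = 4 and constraint 6 fixes v = 3, but constraint 7 requires y = v. Since 4 ≠ 3, contradiction.

Unsatisfiable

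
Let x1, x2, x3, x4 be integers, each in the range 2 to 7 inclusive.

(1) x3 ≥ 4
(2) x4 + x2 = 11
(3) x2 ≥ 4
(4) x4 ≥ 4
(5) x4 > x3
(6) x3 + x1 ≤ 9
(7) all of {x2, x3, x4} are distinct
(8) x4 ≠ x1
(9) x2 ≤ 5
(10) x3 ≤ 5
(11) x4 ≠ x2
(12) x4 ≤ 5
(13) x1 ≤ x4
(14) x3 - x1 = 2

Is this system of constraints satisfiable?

Unsatisfiable

Constraints 1, 3, 4, 9, 10, and 12 confine each of x2, x3, x4 to the 2 values {4, 5}.
Constraint 7 requires all 3 of them to be distinct, but only 2 values are available — impossible by the pigeonhole principle.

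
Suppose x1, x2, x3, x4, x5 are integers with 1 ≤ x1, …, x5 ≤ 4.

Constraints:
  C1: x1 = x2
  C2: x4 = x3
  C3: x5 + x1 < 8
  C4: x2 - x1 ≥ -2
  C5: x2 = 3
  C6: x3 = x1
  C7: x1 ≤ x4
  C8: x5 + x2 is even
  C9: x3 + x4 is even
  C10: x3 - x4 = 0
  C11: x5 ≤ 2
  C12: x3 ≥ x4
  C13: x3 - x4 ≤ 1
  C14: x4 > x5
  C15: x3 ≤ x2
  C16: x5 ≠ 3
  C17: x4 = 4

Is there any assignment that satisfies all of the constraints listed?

Constraint 17 fixes x4 = 4 and constraint 5 fixes x2 = 3. Constraints 1, 2, and 6 give x4 = x3 = x1 = x2, so x4 = x2. But 4 ≠ 3 — contradiction.

Unsatisfiable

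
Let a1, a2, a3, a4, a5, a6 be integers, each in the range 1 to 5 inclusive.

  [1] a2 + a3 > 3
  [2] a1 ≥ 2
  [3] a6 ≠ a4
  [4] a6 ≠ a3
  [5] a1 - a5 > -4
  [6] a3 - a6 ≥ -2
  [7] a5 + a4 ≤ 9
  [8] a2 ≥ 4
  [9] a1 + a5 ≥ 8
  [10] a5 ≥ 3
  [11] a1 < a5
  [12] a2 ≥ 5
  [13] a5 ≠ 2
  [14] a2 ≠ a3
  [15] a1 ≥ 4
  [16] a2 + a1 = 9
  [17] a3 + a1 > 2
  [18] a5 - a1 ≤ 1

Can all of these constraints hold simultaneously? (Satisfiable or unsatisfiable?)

Try a1 = 4, a2 = 5, a3 = 1, a4 = 4, a5 = 5, a6 = 3.
Check constraint 1: a2 + a3 = 6; constraint 5: a1 - a5 = -1; constraint 6: a3 - a6 = -2. The remaining constraints are straightforward to verify.

Satisfiable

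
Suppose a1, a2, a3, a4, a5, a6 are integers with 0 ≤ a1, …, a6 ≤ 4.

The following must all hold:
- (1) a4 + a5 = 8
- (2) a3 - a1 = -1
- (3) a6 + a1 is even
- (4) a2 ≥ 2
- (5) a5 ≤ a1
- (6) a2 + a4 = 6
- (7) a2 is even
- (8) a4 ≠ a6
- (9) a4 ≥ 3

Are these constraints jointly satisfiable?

Satisfiable

Try a1 = 4, a2 = 2, a3 = 3, a4 = 4, a5 = 4, a6 = 0.
Check constraint 1: a4 + a5 = 8; constraint 2: a3 - a1 = -1; constraint 6: a2 + a4 = 6. The remaining constraints are straightforward to verify.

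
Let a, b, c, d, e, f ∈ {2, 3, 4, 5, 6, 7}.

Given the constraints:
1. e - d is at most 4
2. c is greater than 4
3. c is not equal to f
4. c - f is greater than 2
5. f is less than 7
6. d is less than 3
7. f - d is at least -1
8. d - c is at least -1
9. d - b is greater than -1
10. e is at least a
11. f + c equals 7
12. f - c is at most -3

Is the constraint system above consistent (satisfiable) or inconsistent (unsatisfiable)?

Constraints 7, 8, and 12 give f − d ≥ -1, d − c ≥ -1, c − f ≥ 3.
Adding all 3 inequalities: the left sides telescope to 0, and the right sides sum to (-1) + (-1) + 3 = 1. So 0 ≥ 1, which is false.

Unsatisfiable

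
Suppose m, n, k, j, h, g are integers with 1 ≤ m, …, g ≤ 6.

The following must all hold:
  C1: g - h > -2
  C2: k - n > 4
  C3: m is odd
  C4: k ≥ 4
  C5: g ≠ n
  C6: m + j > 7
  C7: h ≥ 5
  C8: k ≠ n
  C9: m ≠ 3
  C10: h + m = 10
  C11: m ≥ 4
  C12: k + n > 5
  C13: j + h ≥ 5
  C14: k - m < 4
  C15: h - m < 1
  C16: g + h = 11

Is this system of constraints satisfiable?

Setting (m, n, k, j, h, g) = (5, 1, 6, 3, 5, 6) satisfies everything: constraint 1: g - h = 1; constraint 2: k - n = 5; constraint 6: m + j = 8, and the others follow.

Satisfiable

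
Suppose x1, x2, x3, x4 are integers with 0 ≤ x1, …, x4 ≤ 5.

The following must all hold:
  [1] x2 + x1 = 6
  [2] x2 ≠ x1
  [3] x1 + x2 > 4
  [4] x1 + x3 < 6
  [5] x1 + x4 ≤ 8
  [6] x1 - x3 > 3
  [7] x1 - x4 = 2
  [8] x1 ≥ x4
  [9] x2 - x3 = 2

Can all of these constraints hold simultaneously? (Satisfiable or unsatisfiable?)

Setting (x1, x2, x3, x4) = (4, 2, 0, 2) satisfies everything: constraint 1: x2 + x1 = 6; constraint 3: x1 + x2 = 6, and the others follow.

Satisfiable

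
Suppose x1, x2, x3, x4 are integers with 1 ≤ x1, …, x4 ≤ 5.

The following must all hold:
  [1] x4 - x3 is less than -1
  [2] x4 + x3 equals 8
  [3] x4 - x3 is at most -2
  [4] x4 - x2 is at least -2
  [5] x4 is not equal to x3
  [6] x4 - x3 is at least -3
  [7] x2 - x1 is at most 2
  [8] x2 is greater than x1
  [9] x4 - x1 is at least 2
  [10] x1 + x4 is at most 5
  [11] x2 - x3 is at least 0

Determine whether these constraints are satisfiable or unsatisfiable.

Unsatisfiable

Constraints 3, 7, 9, and 11 give x2 − x3 ≥ 0, x3 − x4 ≥ 2, x4 − x1 ≥ 2, x1 − x2 ≥ -2.
Adding all 4 inequalities: the left sides telescope to 0, and the right sides sum to 0 + 2 + 2 + (-2) = 2. So 0 ≥ 2, which is false.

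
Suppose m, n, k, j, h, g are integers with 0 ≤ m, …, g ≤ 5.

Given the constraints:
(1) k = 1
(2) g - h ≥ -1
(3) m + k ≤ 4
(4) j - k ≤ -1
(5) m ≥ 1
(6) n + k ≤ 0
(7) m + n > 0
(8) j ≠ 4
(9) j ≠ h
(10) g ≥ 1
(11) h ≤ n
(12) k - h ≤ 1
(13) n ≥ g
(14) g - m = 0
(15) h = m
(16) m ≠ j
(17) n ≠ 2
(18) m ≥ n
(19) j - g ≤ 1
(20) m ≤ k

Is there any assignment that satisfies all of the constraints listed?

Unsatisfiable

From constraints 10 and 13: n ≥ g ≥ 1. From constraints 5 and 20: k ≥ m ≥ 1. Hence n + k ≥ 2. But constraint 6 requires n + k ≤ 0, and 0 < 2. Contradiction.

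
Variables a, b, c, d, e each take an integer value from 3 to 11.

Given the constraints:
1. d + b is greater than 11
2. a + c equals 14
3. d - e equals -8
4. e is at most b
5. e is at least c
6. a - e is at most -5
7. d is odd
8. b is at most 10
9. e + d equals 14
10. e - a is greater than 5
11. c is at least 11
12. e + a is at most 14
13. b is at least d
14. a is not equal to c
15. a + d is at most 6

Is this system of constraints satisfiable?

Unsatisfiable

From constraints 5 and 11: e ≥ c and c ≥ 11, so e ≥ 11. From constraints 4 and 8: e ≤ b and b ≤ 10, so e ≤ 10. But 10 < 11, so no value of e works.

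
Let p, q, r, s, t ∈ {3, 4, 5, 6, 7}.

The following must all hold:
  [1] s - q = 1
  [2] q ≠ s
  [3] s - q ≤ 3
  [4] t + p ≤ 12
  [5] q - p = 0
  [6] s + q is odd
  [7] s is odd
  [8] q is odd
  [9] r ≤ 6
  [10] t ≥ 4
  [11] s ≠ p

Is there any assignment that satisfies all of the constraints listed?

Constraint 7 makes s odd and constraint 8 makes q odd, so s + q must be even. Constraint 6 says s + q is odd — contradiction.

Unsatisfiable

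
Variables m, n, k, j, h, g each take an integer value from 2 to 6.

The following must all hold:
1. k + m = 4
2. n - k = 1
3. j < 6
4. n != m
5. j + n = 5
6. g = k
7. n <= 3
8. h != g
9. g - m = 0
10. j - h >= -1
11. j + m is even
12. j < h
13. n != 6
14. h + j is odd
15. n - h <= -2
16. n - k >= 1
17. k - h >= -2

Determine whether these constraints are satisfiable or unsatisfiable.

Constraints 15, 16, and 17 give h − n ≥ 2, n − k ≥ 1, k − h ≥ -2.
Adding all 3 inequalities: the left sides telescope to 0, and the right sides sum to 2 + 1 + (-2) = 1. So 0 ≥ 1, which is false.

Unsatisfiable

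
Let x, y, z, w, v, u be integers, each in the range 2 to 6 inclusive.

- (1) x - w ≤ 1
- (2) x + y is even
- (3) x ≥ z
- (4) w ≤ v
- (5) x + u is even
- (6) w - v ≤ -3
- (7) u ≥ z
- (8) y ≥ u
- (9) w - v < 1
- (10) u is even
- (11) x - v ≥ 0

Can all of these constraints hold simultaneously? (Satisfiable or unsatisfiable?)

Constraints 1, 6, and 11 give x − v ≥ 0, v − w ≥ 3, w − x ≥ -1.
Adding all 3 inequalities: the left sides telescope to 0, and the right sides sum to 0 + 3 + (-1) = 2. So 0 ≥ 2, which is false.

Unsatisfiable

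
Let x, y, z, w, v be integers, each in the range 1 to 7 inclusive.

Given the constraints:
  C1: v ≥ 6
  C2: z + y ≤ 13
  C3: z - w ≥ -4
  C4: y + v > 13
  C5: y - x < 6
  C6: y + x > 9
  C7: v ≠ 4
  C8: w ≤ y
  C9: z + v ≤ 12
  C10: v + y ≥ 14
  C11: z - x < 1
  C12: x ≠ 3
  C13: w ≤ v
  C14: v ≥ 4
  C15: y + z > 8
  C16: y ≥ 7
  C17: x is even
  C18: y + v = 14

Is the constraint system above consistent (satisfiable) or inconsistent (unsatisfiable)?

Satisfiable

The assignment x = 4, y = 7, z = 3, w = 5, v = 7 works:
  constraint 2 holds since z + y = 10.
  constraint 3 holds since z - w = -2.
The rest check out directly.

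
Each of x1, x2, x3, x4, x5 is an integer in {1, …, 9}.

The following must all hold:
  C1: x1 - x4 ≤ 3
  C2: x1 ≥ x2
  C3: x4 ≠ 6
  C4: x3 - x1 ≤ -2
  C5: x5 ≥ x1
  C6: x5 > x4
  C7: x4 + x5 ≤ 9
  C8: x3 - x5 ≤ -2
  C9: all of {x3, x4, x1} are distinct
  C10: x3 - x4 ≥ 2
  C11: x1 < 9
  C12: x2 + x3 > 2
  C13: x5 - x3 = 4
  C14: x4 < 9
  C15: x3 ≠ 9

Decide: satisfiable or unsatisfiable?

Constraints 1, 4, and 10 give x3 − x4 ≥ 2, x4 − x1 ≥ -3, x1 − x3 ≥ 2.
Adding all 3 inequalities: the left sides telescope to 0, and the right sides sum to 2 + (-3) + 2 = 1. So 0 ≥ 1, which is false.

Unsatisfiable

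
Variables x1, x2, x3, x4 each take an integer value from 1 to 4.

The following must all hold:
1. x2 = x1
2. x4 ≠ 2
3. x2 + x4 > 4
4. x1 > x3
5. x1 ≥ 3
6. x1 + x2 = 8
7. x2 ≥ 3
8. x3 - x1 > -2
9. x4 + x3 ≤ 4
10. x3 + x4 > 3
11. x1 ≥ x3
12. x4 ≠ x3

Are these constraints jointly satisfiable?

Satisfiable

Take x1 = 4, x2 = 4, x3 = 3, x4 = 1. Then constraint 3: x2 + x4 = 5; constraint 6: x1 + x2 = 8; constraint 8: x3 - x1 = -1, and every other listed constraint is also met.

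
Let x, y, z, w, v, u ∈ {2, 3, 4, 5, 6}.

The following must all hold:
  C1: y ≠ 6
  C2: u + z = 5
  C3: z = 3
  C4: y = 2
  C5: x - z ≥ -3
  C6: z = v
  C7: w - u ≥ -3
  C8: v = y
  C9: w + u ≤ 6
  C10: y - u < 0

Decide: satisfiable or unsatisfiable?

Constraint 3 fixes z = 3 and constraint 4 fixes y = 2. Constraints 6 and 8 give z = v = y, so z = y. But 3 ≠ 2 — contradiction.

Unsatisfiable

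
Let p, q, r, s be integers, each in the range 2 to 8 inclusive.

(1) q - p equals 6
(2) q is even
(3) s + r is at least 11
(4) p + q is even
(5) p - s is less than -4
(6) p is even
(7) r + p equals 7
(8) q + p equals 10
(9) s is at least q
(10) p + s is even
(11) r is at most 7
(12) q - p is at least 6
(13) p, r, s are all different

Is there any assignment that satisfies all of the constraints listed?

Satisfiable

Try p = 2, q = 8, r = 5, s = 8.
Check constraint 1: q - p = 6; constraint 3: s + r = 13. The remaining constraints are straightforward to verify.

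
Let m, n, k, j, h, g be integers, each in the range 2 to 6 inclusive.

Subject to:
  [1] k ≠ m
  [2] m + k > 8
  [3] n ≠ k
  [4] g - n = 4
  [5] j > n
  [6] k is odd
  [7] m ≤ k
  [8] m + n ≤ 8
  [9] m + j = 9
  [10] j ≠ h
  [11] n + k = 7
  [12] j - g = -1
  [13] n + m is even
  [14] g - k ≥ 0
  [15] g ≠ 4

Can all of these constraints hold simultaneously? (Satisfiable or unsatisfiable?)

Satisfiable

Setting (m, n, k, j, h, g) = (4, 2, 5, 5, 2, 6) satisfies everything: constraint 2: m + k = 9; constraint 4: g - n = 4, and the others follow.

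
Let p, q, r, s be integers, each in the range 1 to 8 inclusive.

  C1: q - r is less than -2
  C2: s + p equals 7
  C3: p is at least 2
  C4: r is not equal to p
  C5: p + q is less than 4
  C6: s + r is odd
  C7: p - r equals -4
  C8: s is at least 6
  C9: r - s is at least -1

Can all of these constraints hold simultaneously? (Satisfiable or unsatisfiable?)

From constraint 8: s ≥ 6. From constraint 3: p ≥ 2. Hence s + p ≥ 8. But constraint 2 requires s + p = 7, and 7 < 8. Contradiction.

Unsatisfiable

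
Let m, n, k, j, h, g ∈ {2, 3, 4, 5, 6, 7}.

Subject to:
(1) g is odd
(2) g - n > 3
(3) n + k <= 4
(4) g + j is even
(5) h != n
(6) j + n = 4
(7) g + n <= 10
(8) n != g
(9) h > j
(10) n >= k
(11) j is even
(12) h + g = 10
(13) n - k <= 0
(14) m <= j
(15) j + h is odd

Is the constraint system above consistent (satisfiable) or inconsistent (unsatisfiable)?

Unsatisfiable

Constraint 1 makes g odd and constraint 11 makes j even, so g + j must be odd. Constraint 4 says g + j is even — contradiction.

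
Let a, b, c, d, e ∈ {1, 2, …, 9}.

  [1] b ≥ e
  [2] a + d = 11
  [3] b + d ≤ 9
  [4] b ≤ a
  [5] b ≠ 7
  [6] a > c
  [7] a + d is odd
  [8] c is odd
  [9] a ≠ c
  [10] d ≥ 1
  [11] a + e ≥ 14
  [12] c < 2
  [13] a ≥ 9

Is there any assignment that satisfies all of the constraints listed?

Satisfiable

Setting (a, b, c, d, e) = (9, 6, 1, 2, 5) satisfies everything: constraint 2: a + d = 11; constraint 3: b + d = 8, and the others follow.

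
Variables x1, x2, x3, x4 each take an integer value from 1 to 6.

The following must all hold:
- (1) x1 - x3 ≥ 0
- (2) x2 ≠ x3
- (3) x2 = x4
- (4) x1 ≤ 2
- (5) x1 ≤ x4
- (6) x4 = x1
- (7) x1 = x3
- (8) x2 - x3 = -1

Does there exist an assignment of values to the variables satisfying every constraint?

Unsatisfiable

From constraints 3, 6, and 7, x2 = x4 = x1 = x3, so x2 = x3. But constraint 2 says x2 ≠ x3. Contradiction.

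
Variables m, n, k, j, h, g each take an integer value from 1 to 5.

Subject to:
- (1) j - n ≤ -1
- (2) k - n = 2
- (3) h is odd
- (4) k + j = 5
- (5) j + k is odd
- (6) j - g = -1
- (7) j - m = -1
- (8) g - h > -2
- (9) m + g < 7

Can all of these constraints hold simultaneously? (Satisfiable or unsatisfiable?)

Satisfiable

Take m = 2, n = 2, k = 4, j = 1, h = 1, g = 2. Then constraint 1: j - n = -1; constraint 2: k - n = 2; constraint 4: k + j = 5, and every other listed constraint is also met.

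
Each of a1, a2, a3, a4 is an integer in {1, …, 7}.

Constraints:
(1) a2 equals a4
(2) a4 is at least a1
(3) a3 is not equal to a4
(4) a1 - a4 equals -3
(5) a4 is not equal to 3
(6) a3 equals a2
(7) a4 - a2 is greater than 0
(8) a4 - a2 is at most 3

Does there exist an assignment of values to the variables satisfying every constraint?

Unsatisfiable

From constraints 1 and 6, a3 = a2 = a4, so a3 = a4. But constraint 3 says a3 ≠ a4. Contradiction.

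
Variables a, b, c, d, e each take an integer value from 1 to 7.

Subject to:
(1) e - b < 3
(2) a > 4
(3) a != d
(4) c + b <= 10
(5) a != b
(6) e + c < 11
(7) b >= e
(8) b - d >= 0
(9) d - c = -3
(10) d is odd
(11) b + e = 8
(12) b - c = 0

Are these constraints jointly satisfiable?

Take a = 7, b = 4, c = 4, d = 1, e = 4. Then constraint 1: e - b = 0; constraint 4: c + b = 8, and every other listed constraint is also met.

Satisfiable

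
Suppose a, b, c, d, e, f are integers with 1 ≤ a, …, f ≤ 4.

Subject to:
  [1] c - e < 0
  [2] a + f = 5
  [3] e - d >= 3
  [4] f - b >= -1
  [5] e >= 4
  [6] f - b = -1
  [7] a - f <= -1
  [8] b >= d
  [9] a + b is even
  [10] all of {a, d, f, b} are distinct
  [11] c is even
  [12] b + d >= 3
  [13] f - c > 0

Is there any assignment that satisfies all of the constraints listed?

Satisfiable

Setting (a, b, c, d, e, f) = (2, 4, 2, 1, 4, 3) satisfies everything: constraint 1: c - e = -2; constraint 2: a + f = 5, and the others follow.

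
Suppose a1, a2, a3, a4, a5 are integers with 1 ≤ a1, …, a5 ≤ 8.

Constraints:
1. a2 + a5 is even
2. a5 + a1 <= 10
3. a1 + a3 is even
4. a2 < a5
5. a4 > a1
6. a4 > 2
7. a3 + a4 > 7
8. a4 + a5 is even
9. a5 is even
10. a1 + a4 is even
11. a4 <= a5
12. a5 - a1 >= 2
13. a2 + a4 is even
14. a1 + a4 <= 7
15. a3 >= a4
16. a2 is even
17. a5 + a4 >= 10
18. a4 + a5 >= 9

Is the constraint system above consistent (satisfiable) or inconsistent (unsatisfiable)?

Satisfiable

The assignment a1 = 2, a2 = 2, a3 = 4, a4 = 4, a5 = 6 works:
  constraint 2 holds since a5 + a1 = 8.
  constraint 7 holds since a3 + a4 = 8.
  constraint 12 holds since a5 - a1 = 4.
The rest check out directly.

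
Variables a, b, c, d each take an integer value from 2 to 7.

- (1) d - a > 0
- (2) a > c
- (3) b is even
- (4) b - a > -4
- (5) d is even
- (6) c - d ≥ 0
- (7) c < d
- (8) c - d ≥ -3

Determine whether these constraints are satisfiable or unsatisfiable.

Unsatisfiable

Constraints 1, 2, and 6 give c < a, a < d, d ≤ c. Chaining: c < a < d ≤ c, which forces c < c — impossible.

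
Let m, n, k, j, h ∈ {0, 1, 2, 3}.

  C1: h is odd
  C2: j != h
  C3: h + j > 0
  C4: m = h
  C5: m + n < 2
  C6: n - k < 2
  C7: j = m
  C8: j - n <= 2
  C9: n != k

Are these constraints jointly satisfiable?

Unsatisfiable

From constraints 4 and 7, j = m = h, so j = h. But constraint 2 says j ≠ h. Contradiction.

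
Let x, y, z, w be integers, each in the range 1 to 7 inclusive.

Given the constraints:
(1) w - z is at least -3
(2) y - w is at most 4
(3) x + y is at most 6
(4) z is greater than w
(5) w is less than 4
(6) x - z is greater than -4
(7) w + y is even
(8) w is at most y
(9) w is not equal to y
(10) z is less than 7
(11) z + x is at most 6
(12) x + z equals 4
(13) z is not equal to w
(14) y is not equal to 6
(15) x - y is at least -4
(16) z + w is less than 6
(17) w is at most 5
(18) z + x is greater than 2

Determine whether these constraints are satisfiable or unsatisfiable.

Satisfiable

Take x = 1, y = 3, z = 3, w = 1. Then constraint 1: w - z = -2; constraint 2: y - w = 2; constraint 3: x + y = 4, and every other listed constraint is also met.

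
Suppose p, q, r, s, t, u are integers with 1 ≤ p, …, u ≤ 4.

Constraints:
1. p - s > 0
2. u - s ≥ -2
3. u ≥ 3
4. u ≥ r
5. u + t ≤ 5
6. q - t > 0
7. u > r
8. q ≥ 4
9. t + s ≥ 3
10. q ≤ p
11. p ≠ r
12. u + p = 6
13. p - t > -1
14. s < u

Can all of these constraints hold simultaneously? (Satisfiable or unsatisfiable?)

Unsatisfiable

From constraint 3: u ≥ 3. From constraints 8 and 10: p ≥ q ≥ 4. Hence u + p ≥ 7. But constraint 12 requires u + p = 6, and 6 < 7. Contradiction.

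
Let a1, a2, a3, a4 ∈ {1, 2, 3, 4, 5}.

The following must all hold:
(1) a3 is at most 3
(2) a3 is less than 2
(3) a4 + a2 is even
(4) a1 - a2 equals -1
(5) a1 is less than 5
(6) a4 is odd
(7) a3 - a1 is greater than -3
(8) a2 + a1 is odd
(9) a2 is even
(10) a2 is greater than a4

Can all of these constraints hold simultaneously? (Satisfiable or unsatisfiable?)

Unsatisfiable

Constraint 6 makes a4 odd and constraint 9 makes a2 even, so a4 + a2 must be odd. Constraint 3 says a4 + a2 is even — contradiction.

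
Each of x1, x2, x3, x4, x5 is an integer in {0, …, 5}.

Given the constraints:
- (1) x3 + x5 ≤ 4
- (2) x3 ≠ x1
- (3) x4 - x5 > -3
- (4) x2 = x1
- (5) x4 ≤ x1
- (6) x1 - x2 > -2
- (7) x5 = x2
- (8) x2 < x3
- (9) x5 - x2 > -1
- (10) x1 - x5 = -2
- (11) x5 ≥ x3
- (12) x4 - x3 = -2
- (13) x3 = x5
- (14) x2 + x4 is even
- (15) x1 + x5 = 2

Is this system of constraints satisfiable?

From constraints 4, 7, and 13, x3 = x5 = x2 = x1, so x3 = x1. But constraint 2 says x3 ≠ x1. Contradiction.

Unsatisfiable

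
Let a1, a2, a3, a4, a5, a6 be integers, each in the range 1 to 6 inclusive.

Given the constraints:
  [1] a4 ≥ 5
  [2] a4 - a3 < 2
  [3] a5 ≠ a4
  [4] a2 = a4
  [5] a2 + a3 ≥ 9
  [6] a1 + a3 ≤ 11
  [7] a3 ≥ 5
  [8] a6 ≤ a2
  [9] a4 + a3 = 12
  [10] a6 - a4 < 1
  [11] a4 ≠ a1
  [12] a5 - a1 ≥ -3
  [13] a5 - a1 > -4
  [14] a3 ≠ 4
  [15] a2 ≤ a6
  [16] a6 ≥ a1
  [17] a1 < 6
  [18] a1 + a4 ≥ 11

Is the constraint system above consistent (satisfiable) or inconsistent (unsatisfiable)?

Satisfiable

One satisfying assignment is a1 = 5, a2 = 6, a3 = 6, a4 = 6, a5 = 4, a6 = 6.
For the less obvious constraints — constraint 2: a4 - a3 = 0; constraint 5: a2 + a3 = 12 — and the others hold by inspection.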